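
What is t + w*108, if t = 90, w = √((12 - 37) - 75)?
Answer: 90 + 1080*I ≈ 90.0 + 1080.0*I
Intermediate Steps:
w = 10*I (w = √(-25 - 75) = √(-100) = 10*I ≈ 10.0*I)
t + w*108 = 90 + (10*I)*108 = 90 + 1080*I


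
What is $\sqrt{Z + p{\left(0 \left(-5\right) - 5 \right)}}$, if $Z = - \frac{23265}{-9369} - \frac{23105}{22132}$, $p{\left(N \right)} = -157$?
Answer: $\frac{i \sqrt{20643478857210957}}{11519706} \approx 12.472 i$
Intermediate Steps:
$Z = \frac{33158915}{23039412}$ ($Z = \left(-23265\right) \left(- \frac{1}{9369}\right) - \frac{23105}{22132} = \frac{2585}{1041} - \frac{23105}{22132} = \frac{33158915}{23039412} \approx 1.4392$)
$\sqrt{Z + p{\left(0 \left(-5\right) - 5 \right)}} = \sqrt{\frac{33158915}{23039412} - 157} = \sqrt{- \frac{3584028769}{23039412}} = \frac{i \sqrt{20643478857210957}}{11519706}$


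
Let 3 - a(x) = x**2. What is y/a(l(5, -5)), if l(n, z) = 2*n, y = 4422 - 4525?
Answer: 103/97 ≈ 1.0619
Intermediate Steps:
y = -103
a(x) = 3 - x**2
y/a(l(5, -5)) = -103/(3 - (2*5)**2) = -103/(3 - 1*10**2) = -103/(3 - 1*100) = -103/(3 - 100) = -103/(-97) = -103*(-1/97) = 103/97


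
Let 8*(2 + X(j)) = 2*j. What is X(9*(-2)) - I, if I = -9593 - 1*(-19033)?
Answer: -18893/2 ≈ -9446.5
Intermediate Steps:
X(j) = -2 + j/4 (X(j) = -2 + (2*j)/8 = -2 + j/4)
I = 9440 (I = -9593 + 19033 = 9440)
X(9*(-2)) - I = (-2 + (9*(-2))/4) - 1*9440 = (-2 + (¼)*(-18)) - 9440 = (-2 - 9/2) - 9440 = -13/2 - 9440 = -18893/2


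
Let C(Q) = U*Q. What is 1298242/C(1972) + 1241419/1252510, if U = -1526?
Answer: 2598160529/4641802060 ≈ 0.55973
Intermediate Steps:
C(Q) = -1526*Q
1298242/C(1972) + 1241419/1252510 = 1298242/((-1526*1972)) + 1241419/1252510 = 1298242/(-3009272) + 1241419*(1/1252510) = 1298242*(-1/3009272) + 1241419/1252510 = -649121/1504636 + 1241419/1252510 = 2598160529/4641802060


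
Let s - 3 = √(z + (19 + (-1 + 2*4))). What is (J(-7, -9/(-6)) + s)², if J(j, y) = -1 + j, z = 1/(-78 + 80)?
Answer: (-10 + √106)²/4 ≈ 0.021849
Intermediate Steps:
z = ½ (z = 1/2 = ½ ≈ 0.50000)
s = 3 + √106/2 (s = 3 + √(½ + (19 + (-1 + 2*4))) = 3 + √(½ + (19 + (-1 + 8))) = 3 + √(½ + (19 + 7)) = 3 + √(½ + 26) = 3 + √(53/2) = 3 + √106/2 ≈ 8.1478)
(J(-7, -9/(-6)) + s)² = ((-1 - 7) + (3 + √106/2))² = (-8 + (3 + √106/2))² = (-5 + √106/2)²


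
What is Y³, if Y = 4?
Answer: 64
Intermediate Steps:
Y³ = 4³ = 64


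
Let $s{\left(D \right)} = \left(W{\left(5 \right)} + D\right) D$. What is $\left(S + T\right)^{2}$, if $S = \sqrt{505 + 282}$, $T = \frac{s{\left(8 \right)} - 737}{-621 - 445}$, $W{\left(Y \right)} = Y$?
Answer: $\frac{894712861}{1136356} + \frac{633 \sqrt{787}}{533} \approx 820.67$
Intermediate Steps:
$s{\left(D \right)} = D \left(5 + D\right)$ ($s{\left(D \right)} = \left(5 + D\right) D = D \left(5 + D\right)$)
$T = \frac{633}{1066}$ ($T = \frac{8 \left(5 + 8\right) - 737}{-621 - 445} = \frac{8 \cdot 13 - 737}{-1066} = \left(104 - 737\right) \left(- \frac{1}{1066}\right) = \left(-633\right) \left(- \frac{1}{1066}\right) = \frac{633}{1066} \approx 0.59381$)
$S = \sqrt{787} \approx 28.054$
$\left(S + T\right)^{2} = \left(\sqrt{787} + \frac{633}{1066}\right)^{2} = \left(\frac{633}{1066} + \sqrt{787}\right)^{2}$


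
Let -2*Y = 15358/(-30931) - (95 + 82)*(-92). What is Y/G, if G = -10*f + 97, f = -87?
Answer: -251832523/29910277 ≈ -8.4196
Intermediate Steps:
Y = -251832523/30931 (Y = -(15358/(-30931) - (95 + 82)*(-92))/2 = -(15358*(-1/30931) - 177*(-92))/2 = -(-15358/30931 - 1*(-16284))/2 = -(-15358/30931 + 16284)/2 = -½*503665046/30931 = -251832523/30931 ≈ -8141.8)
G = 967 (G = -10*(-87) + 97 = 870 + 97 = 967)
Y/G = -251832523/30931/967 = -251832523/30931*1/967 = -251832523/29910277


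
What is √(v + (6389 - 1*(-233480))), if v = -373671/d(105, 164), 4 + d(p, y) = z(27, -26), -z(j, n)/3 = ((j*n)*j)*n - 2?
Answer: √524281296990162010/1478410 ≈ 489.76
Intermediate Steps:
z(j, n) = 6 - 3*j²*n² (z(j, n) = -3*(((j*n)*j)*n - 2) = -3*((n*j²)*n - 2) = -3*(j²*n² - 2) = -3*(-2 + j²*n²) = 6 - 3*j²*n²)
d(p, y) = -1478410 (d(p, y) = -4 + (6 - 3*27²*(-26)²) = -4 + (6 - 3*729*676) = -4 + (6 - 1478412) = -4 - 1478406 = -1478410)
v = 373671/1478410 (v = -373671/(-1478410) = -373671*(-1/1478410) = 373671/1478410 ≈ 0.25275)
√(v + (6389 - 1*(-233480))) = √(373671/1478410 + (6389 - 1*(-233480))) = √(373671/1478410 + (6389 + 233480)) = √(373671/1478410 + 239869) = √(354625101961/1478410) = √524281296990162010/1478410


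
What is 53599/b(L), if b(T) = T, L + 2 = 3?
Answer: 53599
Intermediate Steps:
L = 1 (L = -2 + 3 = 1)
53599/b(L) = 53599/1 = 53599*1 = 53599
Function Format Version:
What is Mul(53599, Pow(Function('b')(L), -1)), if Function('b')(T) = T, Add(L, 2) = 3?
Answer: 53599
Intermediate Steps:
L = 1 (L = Add(-2, 3) = 1)
Mul(53599, Pow(Function('b')(L), -1)) = Mul(53599, Pow(1, -1)) = Mul(53599, 1) = 53599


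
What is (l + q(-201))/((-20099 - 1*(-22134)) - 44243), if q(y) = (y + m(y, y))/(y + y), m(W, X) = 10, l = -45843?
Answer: 18428695/16967616 ≈ 1.0861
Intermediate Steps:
q(y) = (10 + y)/(2*y) (q(y) = (y + 10)/(y + y) = (10 + y)/((2*y)) = (10 + y)*(1/(2*y)) = (10 + y)/(2*y))
(l + q(-201))/((-20099 - 1*(-22134)) - 44243) = (-45843 + (1/2)*(10 - 201)/(-201))/((-20099 - 1*(-22134)) - 44243) = (-45843 + (1/2)*(-1/201)*(-191))/((-20099 + 22134) - 44243) = (-45843 + 191/402)/(2035 - 44243) = -18428695/402/(-42208) = -18428695/402*(-1/42208) = 18428695/16967616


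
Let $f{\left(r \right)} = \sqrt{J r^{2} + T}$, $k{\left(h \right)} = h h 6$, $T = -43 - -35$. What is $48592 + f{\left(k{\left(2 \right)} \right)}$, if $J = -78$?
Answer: $48592 + 2 i \sqrt{11234} \approx 48592.0 + 211.98 i$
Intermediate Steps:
$T = -8$ ($T = -43 + 35 = -8$)
$k{\left(h \right)} = 6 h^{2}$ ($k{\left(h \right)} = h^{2} \cdot 6 = 6 h^{2}$)
$f{\left(r \right)} = \sqrt{-8 - 78 r^{2}}$ ($f{\left(r \right)} = \sqrt{- 78 r^{2} - 8} = \sqrt{-8 - 78 r^{2}}$)
$48592 + f{\left(k{\left(2 \right)} \right)} = 48592 + \sqrt{-8 - 78 \left(6 \cdot 2^{2}\right)^{2}} = 48592 + \sqrt{-8 - 78 \left(6 \cdot 4\right)^{2}} = 48592 + \sqrt{-8 - 78 \cdot 24^{2}} = 48592 + \sqrt{-8 - 44928} = 48592 + \sqrt{-44936} = 48592 + 2 i \sqrt{11234}$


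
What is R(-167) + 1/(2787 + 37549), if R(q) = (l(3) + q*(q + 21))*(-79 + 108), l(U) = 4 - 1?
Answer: 28524207441/40336 ≈ 7.0717e+5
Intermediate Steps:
l(U) = 3
R(q) = 87 + 29*q*(21 + q) (R(q) = (3 + q*(q + 21))*(-79 + 108) = (3 + q*(21 + q))*29 = 87 + 29*q*(21 + q))
R(-167) + 1/(2787 + 37549) = (87 + 29*(-167)² + 609*(-167)) + 1/(2787 + 37549) = (87 + 29*27889 - 101703) + 1/40336 = (87 + 808781 - 101703) + 1/40336 = 707165 + 1/40336 = 28524207441/40336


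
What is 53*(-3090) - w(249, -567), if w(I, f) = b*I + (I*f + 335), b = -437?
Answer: 85891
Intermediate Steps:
w(I, f) = 335 - 437*I + I*f (w(I, f) = -437*I + (I*f + 335) = -437*I + (335 + I*f) = 335 - 437*I + I*f)
53*(-3090) - w(249, -567) = 53*(-3090) - (335 - 437*249 + 249*(-567)) = -163770 - (335 - 108813 - 141183) = -163770 - 1*(-249661) = -163770 + 249661 = 85891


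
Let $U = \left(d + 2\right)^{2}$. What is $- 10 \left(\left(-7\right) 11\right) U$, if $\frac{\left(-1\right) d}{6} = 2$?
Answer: $77000$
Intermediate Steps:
$d = -12$ ($d = \left(-6\right) 2 = -12$)
$U = 100$ ($U = \left(-12 + 2\right)^{2} = \left(-10\right)^{2} = 100$)
$- 10 \left(\left(-7\right) 11\right) U = - 10 \left(\left(-7\right) 11\right) 100 = \left(-10\right) \left(-77\right) 100 = 770 \cdot 100 = 77000$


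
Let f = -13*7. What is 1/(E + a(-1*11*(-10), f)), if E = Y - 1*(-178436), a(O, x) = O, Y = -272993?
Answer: -1/94447 ≈ -1.0588e-5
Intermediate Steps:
f = -91
E = -94557 (E = -272993 - 1*(-178436) = -272993 + 178436 = -94557)
1/(E + a(-1*11*(-10), f)) = 1/(-94557 - 1*11*(-10)) = 1/(-94557 - 11*(-10)) = 1/(-94557 + 110) = 1/(-94447) = -1/94447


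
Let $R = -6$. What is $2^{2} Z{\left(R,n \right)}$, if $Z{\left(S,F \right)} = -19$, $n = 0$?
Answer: $-76$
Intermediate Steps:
$2^{2} Z{\left(R,n \right)} = 2^{2} \left(-19\right) = 4 \left(-19\right) = -76$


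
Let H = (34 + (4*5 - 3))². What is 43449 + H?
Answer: 46050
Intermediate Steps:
H = 2601 (H = (34 + (20 - 3))² = (34 + 17)² = 51² = 2601)
43449 + H = 43449 + 2601 = 46050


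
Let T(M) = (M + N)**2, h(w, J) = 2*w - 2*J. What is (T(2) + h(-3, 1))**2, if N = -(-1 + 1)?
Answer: 16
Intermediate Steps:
h(w, J) = -2*J + 2*w
N = 0 (N = -1*0 = 0)
T(M) = M**2 (T(M) = (M + 0)**2 = M**2)
(T(2) + h(-3, 1))**2 = (2**2 + (-2*1 + 2*(-3)))**2 = (4 + (-2 - 6))**2 = (4 - 8)**2 = (-4)**2 = 16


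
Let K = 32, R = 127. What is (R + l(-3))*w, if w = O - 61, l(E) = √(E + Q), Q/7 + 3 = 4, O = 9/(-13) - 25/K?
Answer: -3352581/416 ≈ -8059.1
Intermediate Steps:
O = -613/416 (O = 9/(-13) - 25/32 = 9*(-1/13) - 25*1/32 = -9/13 - 25/32 = -613/416 ≈ -1.4736)
Q = 7 (Q = -21 + 7*4 = -21 + 28 = 7)
l(E) = √(7 + E) (l(E) = √(E + 7) = √(7 + E))
w = -25989/416 (w = -613/416 - 61 = -25989/416 ≈ -62.474)
(R + l(-3))*w = (127 + √(7 - 3))*(-25989/416) = (127 + √4)*(-25989/416) = (127 + 2)*(-25989/416) = 129*(-25989/416) = -3352581/416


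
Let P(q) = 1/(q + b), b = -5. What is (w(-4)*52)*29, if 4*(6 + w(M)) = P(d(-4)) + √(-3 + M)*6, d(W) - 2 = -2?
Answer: -45617/5 + 2262*I*√7 ≈ -9123.4 + 5984.7*I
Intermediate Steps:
d(W) = 0 (d(W) = 2 - 2 = 0)
P(q) = 1/(-5 + q) (P(q) = 1/(q - 5) = 1/(-5 + q))
w(M) = -121/20 + 3*√(-3 + M)/2 (w(M) = -6 + (1/(-5 + 0) + √(-3 + M)*6)/4 = -6 + (1/(-5) + 6*√(-3 + M))/4 = -6 + (-⅕ + 6*√(-3 + M))/4 = -6 + (-1/20 + 3*√(-3 + M)/2) = -121/20 + 3*√(-3 + M)/2)
(w(-4)*52)*29 = ((-121/20 + 3*√(-3 - 4)/2)*52)*29 = ((-121/20 + 3*√(-7)/2)*52)*29 = ((-121/20 + 3*(I*√7)/2)*52)*29 = ((-121/20 + 3*I*√7/2)*52)*29 = (-1573/5 + 78*I*√7)*29 = -45617/5 + 2262*I*√7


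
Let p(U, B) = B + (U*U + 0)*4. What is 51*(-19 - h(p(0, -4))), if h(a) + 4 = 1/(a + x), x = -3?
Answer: -5304/7 ≈ -757.71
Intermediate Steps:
p(U, B) = B + 4*U**2 (p(U, B) = B + (U**2 + 0)*4 = B + U**2*4 = B + 4*U**2)
h(a) = -4 + 1/(-3 + a) (h(a) = -4 + 1/(a - 3) = -4 + 1/(-3 + a))
51*(-19 - h(p(0, -4))) = 51*(-19 - (13 - 4*(-4 + 4*0**2))/(-3 + (-4 + 4*0**2))) = 51*(-19 - (13 - 4*(-4 + 4*0))/(-3 + (-4 + 4*0))) = 51*(-19 - (13 - 4*(-4 + 0))/(-3 + (-4 + 0))) = 51*(-19 - (13 - 4*(-4))/(-3 - 4)) = 51*(-19 - (13 + 16)/(-7)) = 51*(-19 - (-1)*29/7) = 51*(-19 - 1*(-29/7)) = 51*(-19 + 29/7) = 51*(-104/7) = -5304/7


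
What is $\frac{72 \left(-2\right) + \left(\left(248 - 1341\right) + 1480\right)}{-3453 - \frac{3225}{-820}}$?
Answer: $- \frac{13284}{188549} \approx -0.070454$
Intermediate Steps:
$\frac{72 \left(-2\right) + \left(\left(248 - 1341\right) + 1480\right)}{-3453 - \frac{3225}{-820}} = \frac{-144 + \left(-1093 + 1480\right)}{-3453 - - \frac{645}{164}} = \frac{-144 + 387}{-3453 + \frac{645}{164}} = \frac{243}{- \frac{565647}{164}} = 243 \left(- \frac{164}{565647}\right) = - \frac{13284}{188549}$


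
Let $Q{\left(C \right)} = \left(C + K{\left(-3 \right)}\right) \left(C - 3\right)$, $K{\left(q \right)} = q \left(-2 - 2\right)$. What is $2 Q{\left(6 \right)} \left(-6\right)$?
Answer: $-648$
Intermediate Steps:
$K{\left(q \right)} = - 4 q$ ($K{\left(q \right)} = q \left(-4\right) = - 4 q$)
$Q{\left(C \right)} = \left(-3 + C\right) \left(12 + C\right)$ ($Q{\left(C \right)} = \left(C - -12\right) \left(C - 3\right) = \left(C + 12\right) \left(-3 + C\right) = \left(12 + C\right) \left(-3 + C\right) = \left(-3 + C\right) \left(12 + C\right)$)
$2 Q{\left(6 \right)} \left(-6\right) = 2 \left(-36 + 6^{2} + 9 \cdot 6\right) \left(-6\right) = 2 \left(-36 + 36 + 54\right) \left(-6\right) = 2 \cdot 54 \left(-6\right) = 108 \left(-6\right) = -648$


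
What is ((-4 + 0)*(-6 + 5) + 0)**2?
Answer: 16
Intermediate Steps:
((-4 + 0)*(-6 + 5) + 0)**2 = (-4*(-1) + 0)**2 = (4 + 0)**2 = 4**2 = 16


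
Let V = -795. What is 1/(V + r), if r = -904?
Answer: -1/1699 ≈ -0.00058858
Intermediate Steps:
1/(V + r) = 1/(-795 - 904) = 1/(-1699) = -1/1699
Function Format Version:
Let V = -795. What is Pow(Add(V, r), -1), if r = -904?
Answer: Rational(-1, 1699) ≈ -0.00058858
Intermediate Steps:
Pow(Add(V, r), -1) = Pow(Add(-795, -904), -1) = Pow(-1699, -1) = Rational(-1, 1699)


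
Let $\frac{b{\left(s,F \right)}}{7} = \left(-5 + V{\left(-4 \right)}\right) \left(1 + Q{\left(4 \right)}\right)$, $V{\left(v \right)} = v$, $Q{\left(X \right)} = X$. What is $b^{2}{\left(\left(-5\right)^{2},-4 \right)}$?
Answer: $99225$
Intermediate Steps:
$b{\left(s,F \right)} = -315$ ($b{\left(s,F \right)} = 7 \left(-5 - 4\right) \left(1 + 4\right) = 7 \left(\left(-9\right) 5\right) = 7 \left(-45\right) = -315$)
$b^{2}{\left(\left(-5\right)^{2},-4 \right)} = \left(-315\right)^{2} = 99225$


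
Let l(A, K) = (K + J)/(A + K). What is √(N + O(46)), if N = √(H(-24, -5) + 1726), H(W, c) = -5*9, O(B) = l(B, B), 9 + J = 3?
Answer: √21919/23 ≈ 6.4370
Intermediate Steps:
J = -6 (J = -9 + 3 = -6)
l(A, K) = (-6 + K)/(A + K) (l(A, K) = (K - 6)/(A + K) = (-6 + K)/(A + K))
O(B) = (-6 + B)/(2*B) (O(B) = (-6 + B)/(B + B) = (-6 + B)/((2*B)) = (1/(2*B))*(-6 + B) = (-6 + B)/(2*B))
H(W, c) = -45
N = 41 (N = √(-45 + 1726) = √1681 = 41)
√(N + O(46)) = √(41 + (½)*(-6 + 46)/46) = √(41 + (½)*(1/46)*40) = √(41 + 10/23) = √(953/23) = √21919/23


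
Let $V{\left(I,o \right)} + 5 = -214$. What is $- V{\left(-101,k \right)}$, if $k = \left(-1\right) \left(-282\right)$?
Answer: $219$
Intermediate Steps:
$k = 282$
$V{\left(I,o \right)} = -219$ ($V{\left(I,o \right)} = -5 - 214 = -219$)
$- V{\left(-101,k \right)} = \left(-1\right) \left(-219\right) = 219$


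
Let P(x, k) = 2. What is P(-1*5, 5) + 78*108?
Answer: 8426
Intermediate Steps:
P(-1*5, 5) + 78*108 = 2 + 78*108 = 2 + 8424 = 8426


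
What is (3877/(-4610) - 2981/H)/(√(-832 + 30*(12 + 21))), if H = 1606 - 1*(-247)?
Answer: -20926491*√158/1349688140 ≈ -0.19489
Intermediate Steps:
H = 1853 (H = 1606 + 247 = 1853)
(3877/(-4610) - 2981/H)/(√(-832 + 30*(12 + 21))) = (3877/(-4610) - 2981/1853)/(√(-832 + 30*(12 + 21))) = (3877*(-1/4610) - 2981*1/1853)/(√(-832 + 30*33)) = (-3877/4610 - 2981/1853)/(√(-832 + 990)) = -20926491*√158/158/8542330 = -20926491*√158/1349688140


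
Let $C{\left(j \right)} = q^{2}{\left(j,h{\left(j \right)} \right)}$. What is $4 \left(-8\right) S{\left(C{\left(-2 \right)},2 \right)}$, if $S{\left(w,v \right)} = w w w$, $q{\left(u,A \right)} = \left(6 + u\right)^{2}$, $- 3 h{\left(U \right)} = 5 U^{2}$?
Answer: $-536870912$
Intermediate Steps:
$h{\left(U \right)} = - \frac{5 U^{2}}{3}$
$C{\left(j \right)} = \left(6 + j\right)^{4}$ ($C{\left(j \right)} = \left(\left(6 + j\right)^{2}\right)^{2} = \left(6 + j\right)^{4}$)
$S{\left(w,v \right)} = w^{3}$ ($S{\left(w,v \right)} = w^{2} w = w^{3}$)
$4 \left(-8\right) S{\left(C{\left(-2 \right)},2 \right)} = 4 \left(-8\right) \left(\left(6 - 2\right)^{4}\right)^{3} = - 32 \left(4^{4}\right)^{3} = - 32 \cdot 256^{3} = \left(-32\right) 16777216 = -536870912$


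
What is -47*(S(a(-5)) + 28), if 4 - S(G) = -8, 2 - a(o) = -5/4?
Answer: -1880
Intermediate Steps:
a(o) = 13/4 (a(o) = 2 - (-5)/4 = 2 - 1*(-5/4) = 2 + 5/4 = 13/4)
S(G) = 12 (S(G) = 4 - 1*(-8) = 4 + 8 = 12)
-47*(S(a(-5)) + 28) = -47*(12 + 28) = -47*40 = -1880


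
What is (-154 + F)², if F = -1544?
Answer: 2883204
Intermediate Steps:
(-154 + F)² = (-154 - 1544)² = (-1698)² = 2883204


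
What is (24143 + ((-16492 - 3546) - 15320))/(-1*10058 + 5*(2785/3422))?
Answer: 38377730/34404551 ≈ 1.1155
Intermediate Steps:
(24143 + ((-16492 - 3546) - 15320))/(-1*10058 + 5*(2785/3422)) = (24143 + (-20038 - 15320))/(-10058 + 5*(2785*(1/3422))) = (24143 - 35358)/(-10058 + 5*(2785/3422)) = -11215/(-10058 + 13925/3422) = -11215/(-34404551/3422) = -11215*(-3422/34404551) = 38377730/34404551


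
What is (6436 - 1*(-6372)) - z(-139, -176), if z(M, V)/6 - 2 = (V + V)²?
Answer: -730628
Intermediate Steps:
z(M, V) = 12 + 24*V² (z(M, V) = 12 + 6*(V + V)² = 12 + 6*(2*V)² = 12 + 6*(4*V²) = 12 + 24*V²)
(6436 - 1*(-6372)) - z(-139, -176) = (6436 - 1*(-6372)) - (12 + 24*(-176)²) = (6436 + 6372) - (12 + 24*30976) = 12808 - (12 + 743424) = 12808 - 1*743436 = 12808 - 743436 = -730628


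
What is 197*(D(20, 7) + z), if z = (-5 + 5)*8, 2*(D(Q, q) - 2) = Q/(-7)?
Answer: 788/7 ≈ 112.57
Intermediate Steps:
D(Q, q) = 2 - Q/14 (D(Q, q) = 2 + (Q/(-7))/2 = 2 + (Q*(-1/7))/2 = 2 + (-Q/7)/2 = 2 - Q/14)
z = 0 (z = 0*8 = 0)
197*(D(20, 7) + z) = 197*((2 - 1/14*20) + 0) = 197*((2 - 10/7) + 0) = 197*(4/7 + 0) = 197*(4/7) = 788/7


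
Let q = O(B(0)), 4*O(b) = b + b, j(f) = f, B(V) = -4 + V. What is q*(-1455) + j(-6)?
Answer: 2904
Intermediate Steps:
O(b) = b/2 (O(b) = (b + b)/4 = (2*b)/4 = b/2)
q = -2 (q = (-4 + 0)/2 = (1/2)*(-4) = -2)
q*(-1455) + j(-6) = -2*(-1455) - 6 = 2910 - 6 = 2904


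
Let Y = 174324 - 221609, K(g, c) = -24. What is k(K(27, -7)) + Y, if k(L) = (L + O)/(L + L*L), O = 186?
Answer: -4350193/92 ≈ -47285.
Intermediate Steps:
k(L) = (186 + L)/(L + L²) (k(L) = (L + 186)/(L + L*L) = (186 + L)/(L + L²))
Y = -47285
k(K(27, -7)) + Y = (186 - 24)/((-24)*(1 - 24)) - 47285 = -1/24*162/(-23) - 47285 = -1/24*(-1/23)*162 - 47285 = 27/92 - 47285 = -4350193/92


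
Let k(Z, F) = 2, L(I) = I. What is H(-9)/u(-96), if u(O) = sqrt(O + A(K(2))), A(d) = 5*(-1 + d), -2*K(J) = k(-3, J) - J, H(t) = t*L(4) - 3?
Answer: 39*I*sqrt(101)/101 ≈ 3.8806*I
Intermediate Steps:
H(t) = -3 + 4*t (H(t) = t*4 - 3 = 4*t - 3 = -3 + 4*t)
K(J) = -1 + J/2 (K(J) = -(2 - J)/2 = -1 + J/2)
A(d) = -5 + 5*d
u(O) = sqrt(-5 + O) (u(O) = sqrt(O + (-5 + 5*(-1 + (1/2)*2))) = sqrt(O + (-5 + 5*(-1 + 1))) = sqrt(O + (-5 + 5*0)) = sqrt(O + (-5 + 0)) = sqrt(O - 5) = sqrt(-5 + O))
H(-9)/u(-96) = (-3 + 4*(-9))/(sqrt(-5 - 96)) = (-3 - 36)/(sqrt(-101)) = -39*(-I*sqrt(101)/101) = -(-39)*I*sqrt(101)/101 = 39*I*sqrt(101)/101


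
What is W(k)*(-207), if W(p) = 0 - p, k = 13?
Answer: 2691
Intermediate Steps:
W(p) = -p
W(k)*(-207) = -1*13*(-207) = -13*(-207) = 2691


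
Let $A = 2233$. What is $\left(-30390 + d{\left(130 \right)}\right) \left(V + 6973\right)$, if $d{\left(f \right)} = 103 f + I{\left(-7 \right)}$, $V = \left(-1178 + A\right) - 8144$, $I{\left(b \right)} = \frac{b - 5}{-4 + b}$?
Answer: $\frac{21690608}{11} \approx 1.9719 \cdot 10^{6}$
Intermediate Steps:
$I{\left(b \right)} = \frac{-5 + b}{-4 + b}$
$V = -7089$ ($V = \left(-1178 + 2233\right) - 8144 = 1055 - 8144 = -7089$)
$d{\left(f \right)} = \frac{12}{11} + 103 f$ ($d{\left(f \right)} = 103 f + \frac{-5 - 7}{-4 - 7} = 103 f + \frac{1}{-11} \left(-12\right) = 103 f - - \frac{12}{11} = 103 f + \frac{12}{11} = \frac{12}{11} + 103 f$)
$\left(-30390 + d{\left(130 \right)}\right) \left(V + 6973\right) = \left(-30390 + \left(\frac{12}{11} + 103 \cdot 130\right)\right) \left(-7089 + 6973\right) = \left(-30390 + \left(\frac{12}{11} + 13390\right)\right) \left(-116\right) = \left(-30390 + \frac{147302}{11}\right) \left(-116\right) = \left(- \frac{186988}{11}\right) \left(-116\right) = \frac{21690608}{11}$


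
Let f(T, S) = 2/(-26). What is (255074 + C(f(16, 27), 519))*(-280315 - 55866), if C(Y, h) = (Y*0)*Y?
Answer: -85751032394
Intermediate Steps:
f(T, S) = -1/13 (f(T, S) = 2*(-1/26) = -1/13)
C(Y, h) = 0 (C(Y, h) = 0*Y = 0)
(255074 + C(f(16, 27), 519))*(-280315 - 55866) = (255074 + 0)*(-280315 - 55866) = 255074*(-336181) = -85751032394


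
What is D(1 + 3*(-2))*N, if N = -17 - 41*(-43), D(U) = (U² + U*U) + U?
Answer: 78570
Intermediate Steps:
D(U) = U + 2*U² (D(U) = (U² + U²) + U = 2*U² + U = U + 2*U²)
N = 1746 (N = -17 + 1763 = 1746)
D(1 + 3*(-2))*N = ((1 + 3*(-2))*(1 + 2*(1 + 3*(-2))))*1746 = ((1 - 6)*(1 + 2*(1 - 6)))*1746 = -5*(1 + 2*(-5))*1746 = -5*(1 - 10)*1746 = -5*(-9)*1746 = 45*1746 = 78570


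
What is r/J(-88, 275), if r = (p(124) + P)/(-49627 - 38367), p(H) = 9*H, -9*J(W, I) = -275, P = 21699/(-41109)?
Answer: -27513567/66317998010 ≈ -0.00041487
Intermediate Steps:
P = -7233/13703 (P = 21699*(-1/41109) = -7233/13703 ≈ -0.52784)
J(W, I) = 275/9 (J(W, I) = -1/9*(-275) = 275/9)
r = -15285315/1205781782 (r = (9*124 - 7233/13703)/(-49627 - 38367) = (1116 - 7233/13703)/(-87994) = (15285315/13703)*(-1/87994) = -15285315/1205781782 ≈ -0.012677)
r/J(-88, 275) = -15285315/(1205781782*275/9) = -15285315/1205781782*9/275 = -27513567/66317998010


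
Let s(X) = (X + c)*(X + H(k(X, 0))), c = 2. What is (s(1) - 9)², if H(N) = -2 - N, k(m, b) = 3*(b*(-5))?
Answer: 144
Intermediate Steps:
k(m, b) = -15*b (k(m, b) = 3*(-5*b) = -15*b)
s(X) = (-2 + X)*(2 + X) (s(X) = (X + 2)*(X + (-2 - (-15)*0)) = (2 + X)*(X + (-2 - 1*0)) = (2 + X)*(X + (-2 + 0)) = (2 + X)*(X - 2) = (2 + X)*(-2 + X) = (-2 + X)*(2 + X))
(s(1) - 9)² = ((-4 + 1²) - 9)² = ((-4 + 1) - 9)² = (-3 - 9)² = (-12)² = 144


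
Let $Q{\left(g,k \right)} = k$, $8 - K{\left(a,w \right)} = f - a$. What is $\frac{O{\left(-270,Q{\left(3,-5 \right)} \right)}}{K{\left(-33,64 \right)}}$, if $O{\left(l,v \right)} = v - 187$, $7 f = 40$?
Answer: $\frac{1344}{215} \approx 6.2512$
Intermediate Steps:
$f = \frac{40}{7}$ ($f = \frac{1}{7} \cdot 40 = \frac{40}{7} \approx 5.7143$)
$K{\left(a,w \right)} = \frac{16}{7} + a$ ($K{\left(a,w \right)} = 8 - \left(\frac{40}{7} - a\right) = 8 + \left(- \frac{40}{7} + a\right) = \frac{16}{7} + a$)
$O{\left(l,v \right)} = -187 + v$
$\frac{O{\left(-270,Q{\left(3,-5 \right)} \right)}}{K{\left(-33,64 \right)}} = \frac{-187 - 5}{\frac{16}{7} - 33} = - \frac{192}{- \frac{215}{7}} = \left(-192\right) \left(- \frac{7}{215}\right) = \frac{1344}{215}$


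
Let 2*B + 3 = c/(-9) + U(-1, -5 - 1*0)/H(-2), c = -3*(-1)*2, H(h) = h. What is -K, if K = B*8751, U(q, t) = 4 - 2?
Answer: 20419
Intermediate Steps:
U(q, t) = 2
c = 6 (c = 3*2 = 6)
B = -7/3 (B = -3/2 + (6/(-9) + 2/(-2))/2 = -3/2 + (6*(-⅑) + 2*(-½))/2 = -3/2 + (-⅔ - 1)/2 = -3/2 + (½)*(-5/3) = -3/2 - ⅚ = -7/3 ≈ -2.3333)
K = -20419 (K = -7/3*8751 = -20419)
-K = -1*(-20419) = 20419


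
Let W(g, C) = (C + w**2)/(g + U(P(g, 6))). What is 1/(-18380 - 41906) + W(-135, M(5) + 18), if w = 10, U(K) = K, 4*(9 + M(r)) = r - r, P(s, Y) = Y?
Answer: -152821/180858 ≈ -0.84498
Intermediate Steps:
M(r) = -9 (M(r) = -9 + (r - r)/4 = -9 + (1/4)*0 = -9 + 0 = -9)
W(g, C) = (100 + C)/(6 + g) (W(g, C) = (C + 10**2)/(g + 6) = (C + 100)/(6 + g) = (100 + C)/(6 + g))
1/(-18380 - 41906) + W(-135, M(5) + 18) = 1/(-18380 - 41906) + (100 + (-9 + 18))/(6 - 135) = 1/(-60286) + (100 + 9)/(-129) = -1/60286 - 1/129*109 = -1/60286 - 109/129 = -152821/180858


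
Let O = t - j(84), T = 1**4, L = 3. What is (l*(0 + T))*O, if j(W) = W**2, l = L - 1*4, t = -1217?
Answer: 8273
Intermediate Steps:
T = 1
l = -1 (l = 3 - 1*4 = 3 - 4 = -1)
O = -8273 (O = -1217 - 1*84**2 = -1217 - 1*7056 = -1217 - 7056 = -8273)
(l*(0 + T))*O = -(0 + 1)*(-8273) = -1*1*(-8273) = -1*(-8273) = 8273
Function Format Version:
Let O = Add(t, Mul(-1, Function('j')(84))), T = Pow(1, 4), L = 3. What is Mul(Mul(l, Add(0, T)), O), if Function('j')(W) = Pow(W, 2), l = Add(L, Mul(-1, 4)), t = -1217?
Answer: 8273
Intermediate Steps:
T = 1
l = -1 (l = Add(3, Mul(-1, 4)) = Add(3, -4) = -1)
O = -8273 (O = Add(-1217, Mul(-1, Pow(84, 2))) = Add(-1217, Mul(-1, 7056)) = Add(-1217, -7056) = -8273)
Mul(Mul(l, Add(0, T)), O) = Mul(Mul(-1, Add(0, 1)), -8273) = Mul(Mul(-1, 1), -8273) = Mul(-1, -8273) = 8273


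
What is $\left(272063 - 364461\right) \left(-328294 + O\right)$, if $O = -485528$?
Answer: $75195525156$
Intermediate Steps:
$\left(272063 - 364461\right) \left(-328294 + O\right) = \left(272063 - 364461\right) \left(-328294 - 485528\right) = \left(-92398\right) \left(-813822\right) = 75195525156$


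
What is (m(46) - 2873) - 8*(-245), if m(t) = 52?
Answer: -861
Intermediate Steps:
(m(46) - 2873) - 8*(-245) = (52 - 2873) - 8*(-245) = -2821 + 1960 = -861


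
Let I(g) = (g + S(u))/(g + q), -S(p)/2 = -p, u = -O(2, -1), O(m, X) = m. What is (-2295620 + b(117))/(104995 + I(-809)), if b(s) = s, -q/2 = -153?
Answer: -1154638009/52813298 ≈ -21.863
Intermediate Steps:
q = 306 (q = -2*(-153) = 306)
u = -2 (u = -1*2 = -2)
S(p) = 2*p (S(p) = -(-2)*p = 2*p)
I(g) = (-4 + g)/(306 + g) (I(g) = (g + 2*(-2))/(g + 306) = (g - 4)/(306 + g) = (-4 + g)/(306 + g))
(-2295620 + b(117))/(104995 + I(-809)) = (-2295620 + 117)/(104995 + (-4 - 809)/(306 - 809)) = -2295503/(104995 - 813/(-503)) = -2295503/(104995 - 1/503*(-813)) = -2295503/(104995 + 813/503) = -2295503/52813298/503 = -2295503*503/52813298 = -1154638009/52813298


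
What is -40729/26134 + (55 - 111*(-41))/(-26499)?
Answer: -16433575/9486642 ≈ -1.7323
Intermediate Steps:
-40729/26134 + (55 - 111*(-41))/(-26499) = -40729*1/26134 + (55 + 4551)*(-1/26499) = -40729/26134 + 4606*(-1/26499) = -40729/26134 - 4606/26499 = -16433575/9486642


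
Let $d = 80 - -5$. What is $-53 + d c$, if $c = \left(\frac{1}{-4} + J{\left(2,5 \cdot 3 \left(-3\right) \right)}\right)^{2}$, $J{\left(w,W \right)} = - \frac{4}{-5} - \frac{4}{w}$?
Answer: $\frac{10057}{80} \approx 125.71$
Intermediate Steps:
$J{\left(w,W \right)} = \frac{4}{5} - \frac{4}{w}$ ($J{\left(w,W \right)} = \left(-4\right) \left(- \frac{1}{5}\right) - \frac{4}{w} = \frac{4}{5} - \frac{4}{w}$)
$d = 85$ ($d = 80 + 5 = 85$)
$c = \frac{841}{400}$ ($c = \left(\frac{1}{-4} + \left(\frac{4}{5} - \frac{4}{2}\right)\right)^{2} = \left(- \frac{1}{4} + \left(\frac{4}{5} - 2\right)\right)^{2} = \left(- \frac{1}{4} - \frac{6}{5}\right)^{2} = \left(- \frac{29}{20}\right)^{2} = \frac{841}{400} \approx 2.1025$)
$-53 + d c = -53 + 85 \cdot \frac{841}{400} = -53 + \frac{14297}{80} = \frac{10057}{80}$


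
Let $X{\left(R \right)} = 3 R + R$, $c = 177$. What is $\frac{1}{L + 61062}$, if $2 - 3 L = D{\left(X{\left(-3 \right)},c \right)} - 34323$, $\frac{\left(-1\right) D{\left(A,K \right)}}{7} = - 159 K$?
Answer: $\frac{3}{20510} \approx 0.00014627$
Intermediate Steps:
$X{\left(R \right)} = 4 R$
$D{\left(A,K \right)} = 1113 K$ ($D{\left(A,K \right)} = - 7 \left(- 159 K\right) = 1113 K$)
$L = - \frac{162676}{3}$ ($L = \frac{2}{3} - \frac{1113 \cdot 177 - 34323}{3} = \frac{2}{3} - \frac{197001 - 34323}{3} = \frac{2}{3} - 54226 = - \frac{162676}{3} \approx -54225.0$)
$\frac{1}{L + 61062} = \frac{1}{- \frac{162676}{3} + 61062} = \frac{1}{\frac{20510}{3}} = \frac{3}{20510}$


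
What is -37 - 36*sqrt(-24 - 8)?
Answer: -37 - 144*I*sqrt(2) ≈ -37.0 - 203.65*I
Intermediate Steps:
-37 - 36*sqrt(-24 - 8) = -37 - 144*I*sqrt(2)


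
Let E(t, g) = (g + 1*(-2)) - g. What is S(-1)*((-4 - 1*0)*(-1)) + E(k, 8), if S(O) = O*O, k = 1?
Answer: 2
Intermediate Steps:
E(t, g) = -2 (E(t, g) = (g - 2) - g = (-2 + g) - g = -2)
S(O) = O²
S(-1)*((-4 - 1*0)*(-1)) + E(k, 8) = (-1)²*((-4 - 1*0)*(-1)) - 2 = 1*((-4 + 0)*(-1)) - 2 = 1*(-4*(-1)) - 2 = 1*4 - 2 = 4 - 2 = 2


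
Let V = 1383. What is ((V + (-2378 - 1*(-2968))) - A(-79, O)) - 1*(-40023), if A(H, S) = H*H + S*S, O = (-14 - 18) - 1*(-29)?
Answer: 35746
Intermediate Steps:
O = -3 (O = -32 + 29 = -3)
A(H, S) = H² + S²
((V + (-2378 - 1*(-2968))) - A(-79, O)) - 1*(-40023) = ((1383 + (-2378 - 1*(-2968))) - ((-79)² + (-3)²)) - 1*(-40023) = ((1383 + (-2378 + 2968)) - (6241 + 9)) + 40023 = ((1383 + 590) - 1*6250) + 40023 = (1973 - 6250) + 40023 = -4277 + 40023 = 35746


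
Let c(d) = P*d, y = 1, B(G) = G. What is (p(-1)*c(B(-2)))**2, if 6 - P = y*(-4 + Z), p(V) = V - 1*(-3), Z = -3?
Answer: 2704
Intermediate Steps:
p(V) = 3 + V (p(V) = V + 3 = 3 + V)
P = 13 (P = 6 - (-4 - 3) = 6 - (-7) = 6 - 1*(-7) = 6 + 7 = 13)
c(d) = 13*d
(p(-1)*c(B(-2)))**2 = ((3 - 1)*(13*(-2)))**2 = (2*(-26))**2 = (-52)**2 = 2704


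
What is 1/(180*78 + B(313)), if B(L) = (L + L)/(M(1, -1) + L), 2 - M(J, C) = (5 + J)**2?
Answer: 279/3917786 ≈ 7.1214e-5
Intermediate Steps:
M(J, C) = 2 - (5 + J)**2
B(L) = 2*L/(-34 + L) (B(L) = (L + L)/((2 - (5 + 1)**2) + L) = (2*L)/((2 - 1*6**2) + L) = (2*L)/((2 - 1*36) + L) = (2*L)/((2 - 36) + L) = (2*L)/(-34 + L) = 2*L/(-34 + L))
1/(180*78 + B(313)) = 1/(180*78 + 2*313/(-34 + 313)) = 1/(14040 + 2*313/279) = 1/(14040 + 2*313*(1/279)) = 1/(14040 + 626/279) = 1/(3917786/279) = 279/3917786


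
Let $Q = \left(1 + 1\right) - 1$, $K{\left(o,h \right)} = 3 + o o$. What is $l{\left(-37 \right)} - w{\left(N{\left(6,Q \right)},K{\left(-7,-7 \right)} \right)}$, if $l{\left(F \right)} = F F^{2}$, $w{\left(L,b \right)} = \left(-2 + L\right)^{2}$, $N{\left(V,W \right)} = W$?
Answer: $-50654$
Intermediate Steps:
$K{\left(o,h \right)} = 3 + o^{2}$
$Q = 1$ ($Q = 2 - 1 = 1$)
$l{\left(F \right)} = F^{3}$
$l{\left(-37 \right)} - w{\left(N{\left(6,Q \right)},K{\left(-7,-7 \right)} \right)} = \left(-37\right)^{3} - \left(-2 + 1\right)^{2} = -50653 - \left(-1\right)^{2} = -50653 - 1 = -50654$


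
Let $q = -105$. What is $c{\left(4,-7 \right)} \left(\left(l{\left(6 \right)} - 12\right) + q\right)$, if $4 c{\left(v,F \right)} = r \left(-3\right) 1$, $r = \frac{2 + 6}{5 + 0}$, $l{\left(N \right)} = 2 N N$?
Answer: $54$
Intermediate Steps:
$l{\left(N \right)} = 2 N^{2}$
$r = \frac{8}{5} \approx 1.6$
$c{\left(v,F \right)} = - \frac{6}{5}$ ($c{\left(v,F \right)} = \frac{\frac{8}{5} \left(-3\right) 1}{4} = \frac{\left(- \frac{24}{5}\right) 1}{4} = \frac{1}{4} \left(- \frac{24}{5}\right) = - \frac{6}{5}$)
$c{\left(4,-7 \right)} \left(\left(l{\left(6 \right)} - 12\right) + q\right) = - \frac{6 \left(\left(2 \cdot 6^{2} - 12\right) - 105\right)}{5} = - \frac{6 \left(\left(2 \cdot 36 - 12\right) - 105\right)}{5} = - \frac{6 \left(\left(72 - 12\right) - 105\right)}{5} = - \frac{6 \left(60 - 105\right)}{5} = \left(- \frac{6}{5}\right) \left(-45\right) = 54$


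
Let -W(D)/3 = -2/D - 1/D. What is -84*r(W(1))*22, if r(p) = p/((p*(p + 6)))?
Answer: -616/5 ≈ -123.20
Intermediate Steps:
W(D) = 9/D (W(D) = -3*(-2/D - 1/D) = -(-9)/D = 9/D)
r(p) = 1/(6 + p) (r(p) = p/((p*(6 + p))) = p*(1/(p*(6 + p))) = 1/(6 + p))
-84*r(W(1))*22 = -84/(6 + 9/1)*22 = -84/(6 + 9*1)*22 = -84/(6 + 9)*22 = -84/15*22 = -84*1/15*22 = -28/5*22 = -616/5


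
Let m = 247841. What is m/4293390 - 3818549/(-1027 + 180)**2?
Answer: -2316673818163/440016660930 ≈ -5.2650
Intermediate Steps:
m/4293390 - 3818549/(-1027 + 180)**2 = 247841/4293390 - 3818549/(-1027 + 180)**2 = 247841*(1/4293390) - 3818549/((-847)**2) = 247841/4293390 - 3818549/717409 = 247841/4293390 - 3818549*1/717409 = 247841/4293390 - 545507/102487 = -2316673818163/440016660930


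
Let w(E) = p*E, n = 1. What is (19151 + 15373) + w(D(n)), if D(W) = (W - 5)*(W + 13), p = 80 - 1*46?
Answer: 32620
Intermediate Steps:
p = 34 (p = 80 - 46 = 34)
D(W) = (-5 + W)*(13 + W)
w(E) = 34*E
(19151 + 15373) + w(D(n)) = (19151 + 15373) + 34*(-65 + 1² + 8*1) = 34524 + 34*(-65 + 1 + 8) = 34524 + 34*(-56) = 34524 - 1904 = 32620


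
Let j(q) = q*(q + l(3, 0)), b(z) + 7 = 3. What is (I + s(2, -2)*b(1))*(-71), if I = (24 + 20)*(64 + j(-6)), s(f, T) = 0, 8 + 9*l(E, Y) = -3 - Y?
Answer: -1005928/3 ≈ -3.3531e+5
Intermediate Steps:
l(E, Y) = -11/9 - Y/9 (l(E, Y) = -8/9 + (-3 - Y)/9 = -8/9 + (-⅓ - Y/9) = -11/9 - Y/9)
b(z) = -4 (b(z) = -7 + 3 = -4)
j(q) = q*(-11/9 + q) (j(q) = q*(q + (-11/9 - ⅑*0)) = q*(q + (-11/9 + 0)) = q*(q - 11/9) = q*(-11/9 + q))
I = 14168/3 (I = (24 + 20)*(64 + (⅑)*(-6)*(-11 + 9*(-6))) = 44*(64 + (⅑)*(-6)*(-11 - 54)) = 44*(64 + (⅑)*(-6)*(-65)) = 44*(64 + 130/3) = 44*(322/3) = 14168/3 ≈ 4722.7)
(I + s(2, -2)*b(1))*(-71) = (14168/3 + 0*(-4))*(-71) = (14168/3 + 0)*(-71) = (14168/3)*(-71) = -1005928/3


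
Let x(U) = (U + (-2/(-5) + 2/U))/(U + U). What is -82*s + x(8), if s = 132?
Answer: -3463507/320 ≈ -10823.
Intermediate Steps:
x(U) = (⅖ + U + 2/U)/(2*U) (x(U) = (U + (-2*(-⅕) + 2/U))/((2*U)) = (U + (⅖ + 2/U))*(1/(2*U)) = (⅖ + U + 2/U)*(1/(2*U)) = (⅖ + U + 2/U)/(2*U))
-82*s + x(8) = -82*132 + (1 + (½)*8² + (⅕)*8)/8² = -10824 + (1 + (½)*64 + 8/5)/64 = -10824 + (1 + 32 + 8/5)/64 = -10824 + (1/64)*(173/5) = -10824 + 173/320 = -3463507/320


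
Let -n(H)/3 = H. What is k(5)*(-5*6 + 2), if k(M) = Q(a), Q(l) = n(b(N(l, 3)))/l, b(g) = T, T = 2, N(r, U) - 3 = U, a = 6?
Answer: 28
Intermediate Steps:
N(r, U) = 3 + U
b(g) = 2
n(H) = -3*H
Q(l) = -6/l (Q(l) = (-3*2)/l = -6/l)
k(M) = -1 (k(M) = -6/6 = -6*⅙ = -1)
k(5)*(-5*6 + 2) = -(-5*6 + 2) = -(-30 + 2) = -1*(-28) = 28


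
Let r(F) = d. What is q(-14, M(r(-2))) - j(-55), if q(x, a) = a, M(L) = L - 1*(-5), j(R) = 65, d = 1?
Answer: -59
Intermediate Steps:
r(F) = 1
M(L) = 5 + L (M(L) = L + 5 = 5 + L)
q(-14, M(r(-2))) - j(-55) = (5 + 1) - 1*65 = 6 - 65 = -59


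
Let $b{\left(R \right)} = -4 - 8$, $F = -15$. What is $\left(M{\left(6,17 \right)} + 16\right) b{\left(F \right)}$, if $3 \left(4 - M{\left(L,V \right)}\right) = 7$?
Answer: $-212$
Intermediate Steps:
$M{\left(L,V \right)} = \frac{5}{3}$ ($M{\left(L,V \right)} = 4 - \frac{7}{3} = \frac{5}{3}$)
$b{\left(R \right)} = -12$ ($b{\left(R \right)} = -4 - 8 = -12$)
$\left(M{\left(6,17 \right)} + 16\right) b{\left(F \right)} = \left(\frac{5}{3} + 16\right) \left(-12\right) = \frac{53}{3} \left(-12\right) = -212$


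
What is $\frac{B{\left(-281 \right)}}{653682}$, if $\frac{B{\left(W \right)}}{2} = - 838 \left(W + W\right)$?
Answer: $\frac{470956}{326841} \approx 1.4409$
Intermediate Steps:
$B{\left(W \right)} = - 3352 W$ ($B{\left(W \right)} = 2 \left(- 838 \left(W + W\right)\right) = 2 \left(- 838 \cdot 2 W\right) = 2 \left(- 1676 W\right) = - 3352 W$)
$\frac{B{\left(-281 \right)}}{653682} = \frac{\left(-3352\right) \left(-281\right)}{653682} = 941912 \cdot \frac{1}{653682} = \frac{470956}{326841}$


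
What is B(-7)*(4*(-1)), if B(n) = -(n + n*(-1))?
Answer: 0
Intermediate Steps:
B(n) = 0 (B(n) = -(n - n) = -1*0 = 0)
B(-7)*(4*(-1)) = 0*(4*(-1)) = 0*(-4) = 0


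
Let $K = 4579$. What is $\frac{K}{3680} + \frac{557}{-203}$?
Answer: $- \frac{1120223}{747040} \approx -1.4995$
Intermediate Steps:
$\frac{K}{3680} + \frac{557}{-203} = \frac{4579}{3680} + \frac{557}{-203} = 4579 \cdot \frac{1}{3680} + 557 \left(- \frac{1}{203}\right) = \frac{4579}{3680} - \frac{557}{203} = - \frac{1120223}{747040}$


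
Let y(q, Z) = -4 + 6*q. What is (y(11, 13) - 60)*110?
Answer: 220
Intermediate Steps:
(y(11, 13) - 60)*110 = ((-4 + 6*11) - 60)*110 = ((-4 + 66) - 60)*110 = (62 - 60)*110 = 2*110 = 220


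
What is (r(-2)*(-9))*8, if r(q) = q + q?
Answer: 288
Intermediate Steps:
r(q) = 2*q
(r(-2)*(-9))*8 = ((2*(-2))*(-9))*8 = -4*(-9)*8 = 36*8 = 288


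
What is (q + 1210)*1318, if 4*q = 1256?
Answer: 2008632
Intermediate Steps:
q = 314 (q = (¼)*1256 = 314)
(q + 1210)*1318 = (314 + 1210)*1318 = 1524*1318 = 2008632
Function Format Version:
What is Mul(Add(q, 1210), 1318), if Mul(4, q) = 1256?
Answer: 2008632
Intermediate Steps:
q = 314 (q = Mul(Rational(1, 4), 1256) = 314)
Mul(Add(q, 1210), 1318) = Mul(Add(314, 1210), 1318) = Mul(1524, 1318) = 2008632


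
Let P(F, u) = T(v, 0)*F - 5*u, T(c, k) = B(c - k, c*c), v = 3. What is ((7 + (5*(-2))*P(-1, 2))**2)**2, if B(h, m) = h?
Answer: 352275361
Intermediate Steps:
T(c, k) = c - k
P(F, u) = -5*u + 3*F (P(F, u) = (3 - 1*0)*F - 5*u = (3 + 0)*F - 5*u = 3*F - 5*u = -5*u + 3*F)
((7 + (5*(-2))*P(-1, 2))**2)**2 = ((7 + (5*(-2))*(-5*2 + 3*(-1)))**2)**2 = ((7 - 10*(-10 - 3))**2)**2 = ((7 - 10*(-13))**2)**2 = ((7 + 130)**2)**2 = (137**2)**2 = 18769**2 = 352275361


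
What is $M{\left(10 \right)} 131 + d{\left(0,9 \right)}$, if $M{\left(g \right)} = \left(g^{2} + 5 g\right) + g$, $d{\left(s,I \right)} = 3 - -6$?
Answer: $20969$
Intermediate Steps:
$d{\left(s,I \right)} = 9$ ($d{\left(s,I \right)} = 3 + 6 = 9$)
$M{\left(g \right)} = g^{2} + 6 g$
$M{\left(10 \right)} 131 + d{\left(0,9 \right)} = 10 \left(6 + 10\right) 131 + 9 = 10 \cdot 16 \cdot 131 + 9 = 160 \cdot 131 + 9 = 20960 + 9 = 20969$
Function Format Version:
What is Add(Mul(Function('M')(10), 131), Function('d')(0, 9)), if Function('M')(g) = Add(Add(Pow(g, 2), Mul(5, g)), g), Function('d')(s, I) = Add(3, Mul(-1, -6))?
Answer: 20969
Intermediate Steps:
Function('d')(s, I) = 9 (Function('d')(s, I) = Add(3, 6) = 9)
Function('M')(g) = Add(Pow(g, 2), Mul(6, g))
Add(Mul(Function('M')(10), 131), Function('d')(0, 9)) = Add(Mul(Mul(10, Add(6, 10)), 131), 9) = Add(Mul(Mul(10, 16), 131), 9) = Add(Mul(160, 131), 9) = Add(20960, 9) = 20969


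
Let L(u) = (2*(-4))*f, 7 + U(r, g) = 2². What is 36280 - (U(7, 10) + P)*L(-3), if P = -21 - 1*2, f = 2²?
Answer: 35448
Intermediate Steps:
U(r, g) = -3 (U(r, g) = -7 + 2² = -7 + 4 = -3)
f = 4
P = -23 (P = -21 - 2 = -23)
L(u) = -32 (L(u) = (2*(-4))*4 = -8*4 = -32)
36280 - (U(7, 10) + P)*L(-3) = 36280 - (-3 - 23)*(-32) = 36280 - (-26)*(-32) = 36280 - 1*832 = 36280 - 832 = 35448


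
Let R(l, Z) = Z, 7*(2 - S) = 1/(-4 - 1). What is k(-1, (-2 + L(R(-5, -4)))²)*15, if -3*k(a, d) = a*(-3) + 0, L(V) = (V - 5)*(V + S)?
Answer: -15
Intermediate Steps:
S = 71/35 (S = 2 - 1/(7*(-4 - 1)) = 2 - ⅐/(-5) = 2 - ⅐*(-⅕) = 2 + 1/35 = 71/35 ≈ 2.0286)
L(V) = (-5 + V)*(71/35 + V) (L(V) = (V - 5)*(V + 71/35) = (-5 + V)*(71/35 + V))
k(a, d) = a (k(a, d) = -(a*(-3) + 0)/3 = -(-3*a + 0)/3 = -(-1)*a = a)
k(-1, (-2 + L(R(-5, -4)))²)*15 = -1*15 = -15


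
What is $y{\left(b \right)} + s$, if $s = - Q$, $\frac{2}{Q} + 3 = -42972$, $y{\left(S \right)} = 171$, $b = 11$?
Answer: $\frac{7348727}{42975} \approx 171.0$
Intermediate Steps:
$Q = - \frac{2}{42975}$ ($Q = \frac{2}{-3 - 42972} = \frac{2}{-42975} = 2 \left(- \frac{1}{42975}\right) = - \frac{2}{42975} \approx -4.6539 \cdot 10^{-5}$)
$s = \frac{2}{42975}$ ($s = \left(-1\right) \left(- \frac{2}{42975}\right) = \frac{2}{42975} \approx 4.6539 \cdot 10^{-5}$)
$y{\left(b \right)} + s = 171 + \frac{2}{42975} = \frac{7348727}{42975}$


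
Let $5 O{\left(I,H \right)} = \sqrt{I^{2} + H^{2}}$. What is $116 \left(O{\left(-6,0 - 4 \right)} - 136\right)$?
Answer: $-15776 + \frac{232 \sqrt{13}}{5} \approx -15609.0$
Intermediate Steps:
$O{\left(I,H \right)} = \frac{\sqrt{H^{2} + I^{2}}}{5}$ ($O{\left(I,H \right)} = \frac{\sqrt{I^{2} + H^{2}}}{5} = \frac{\sqrt{H^{2} + I^{2}}}{5}$)
$116 \left(O{\left(-6,0 - 4 \right)} - 136\right) = 116 \left(\frac{\sqrt{\left(0 - 4\right)^{2} + \left(-6\right)^{2}}}{5} - 136\right) = 116 \left(\frac{\sqrt{\left(0 - 4\right)^{2} + 36}}{5} - 136\right) = 116 \left(\frac{\sqrt{\left(-4\right)^{2} + 36}}{5} - 136\right) = 116 \left(\frac{\sqrt{16 + 36}}{5} - 136\right) = 116 \left(\frac{\sqrt{52}}{5} - 136\right) = 116 \left(\frac{2 \sqrt{13}}{5} - 136\right) = 116 \left(-136 + \frac{2 \sqrt{13}}{5}\right) = -15776 + \frac{232 \sqrt{13}}{5}$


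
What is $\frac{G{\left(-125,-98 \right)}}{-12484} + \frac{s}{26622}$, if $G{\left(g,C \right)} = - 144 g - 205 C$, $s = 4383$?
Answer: $- \frac{13323814}{4615959} \approx -2.8865$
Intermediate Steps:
$G{\left(g,C \right)} = - 205 C - 144 g$
$\frac{G{\left(-125,-98 \right)}}{-12484} + \frac{s}{26622} = \frac{\left(-205\right) \left(-98\right) - -18000}{-12484} + \frac{4383}{26622} = \left(20090 + 18000\right) \left(- \frac{1}{12484}\right) + 4383 \cdot \frac{1}{26622} = 38090 \left(- \frac{1}{12484}\right) + \frac{487}{2958} = - \frac{19045}{6242} + \frac{487}{2958} = - \frac{13323814}{4615959}$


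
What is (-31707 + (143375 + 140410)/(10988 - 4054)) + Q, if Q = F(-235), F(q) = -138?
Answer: -220529445/6934 ≈ -31804.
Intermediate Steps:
Q = -138
(-31707 + (143375 + 140410)/(10988 - 4054)) + Q = (-31707 + (143375 + 140410)/(10988 - 4054)) - 138 = (-31707 + 283785/6934) - 138 = -219572553/6934 - 138 = -220529445/6934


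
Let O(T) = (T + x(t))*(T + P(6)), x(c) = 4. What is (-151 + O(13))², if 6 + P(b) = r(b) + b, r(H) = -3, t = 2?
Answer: 361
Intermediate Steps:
P(b) = -9 + b (P(b) = -6 + (-3 + b) = -9 + b)
O(T) = (-3 + T)*(4 + T) (O(T) = (T + 4)*(T + (-9 + 6)) = (4 + T)*(T - 3) = (4 + T)*(-3 + T) = (-3 + T)*(4 + T))
(-151 + O(13))² = (-151 + (-12 + 13 + 13²))² = (-151 + (-12 + 13 + 169))² = (-151 + 170)² = 19² = 361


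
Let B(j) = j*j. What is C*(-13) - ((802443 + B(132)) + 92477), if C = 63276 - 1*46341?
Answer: -1132499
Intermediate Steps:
C = 16935 (C = 63276 - 46341 = 16935)
B(j) = j²
C*(-13) - ((802443 + B(132)) + 92477) = 16935*(-13) - ((802443 + 132²) + 92477) = -220155 - ((802443 + 17424) + 92477) = -220155 - (819867 + 92477) = -220155 - 1*912344 = -220155 - 912344 = -1132499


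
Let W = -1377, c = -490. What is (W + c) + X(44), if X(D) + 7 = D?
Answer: -1830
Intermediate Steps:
X(D) = -7 + D
(W + c) + X(44) = (-1377 - 490) + (-7 + 44) = -1867 + 37 = -1830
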